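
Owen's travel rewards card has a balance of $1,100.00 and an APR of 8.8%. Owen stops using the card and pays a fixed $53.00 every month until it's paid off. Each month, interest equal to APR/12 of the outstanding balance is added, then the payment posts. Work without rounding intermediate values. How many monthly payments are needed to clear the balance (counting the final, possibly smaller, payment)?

Monthly rate r = 8.8%/12 = 0.733333% = 0.00733333.
Recurrence: B ← B·(1+r) − $53.00.
Month 1: interest $8.07; balance after payment $1,055.07.
Month 2: interest $7.74; balance after payment $1,009.80.
Closed form: n = −ln(1 − rB₀/P)/ln(1+r) = −ln(0.8478)/ln(1.00733) ≈ 22.598, so the balance reaches zero during payment 23.

23 months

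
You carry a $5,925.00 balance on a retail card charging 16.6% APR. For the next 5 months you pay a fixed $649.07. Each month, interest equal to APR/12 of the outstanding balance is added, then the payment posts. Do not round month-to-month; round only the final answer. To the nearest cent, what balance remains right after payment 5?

Monthly rate r = 16.6%/12 = 1.38333% = 0.0138333.
Each month: B ← B·(1+r) − $649.07.
Month 1: interest $81.96; balance after payment $5,357.89.
Month 2: interest $74.12; balance after payment $4,782.94.
Month 3: interest $66.16; balance after payment $4,200.03.
Month 4: interest $58.10; balance after payment $3,609.06.
Month 5: interest $49.93; balance after payment $3,009.92.

$3,009.92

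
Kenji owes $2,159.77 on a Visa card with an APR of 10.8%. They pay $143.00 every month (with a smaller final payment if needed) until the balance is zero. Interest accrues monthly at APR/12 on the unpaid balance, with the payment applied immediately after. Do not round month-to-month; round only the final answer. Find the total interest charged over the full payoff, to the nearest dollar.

Monthly rate r = 10.8%/12 = 0.9% = 0.009.
Payoff takes n = ⌈−ln(1 − rB₀/P)/ln(1+r)⌉ = ⌈16.306⌉ = 17 payments; the last is $43.95.
Total paid = 16·$143.00 + $43.95 = $2,331.95.
Total interest = total paid − principal = $2,331.95 − $2,159.77 = $172.18.

$172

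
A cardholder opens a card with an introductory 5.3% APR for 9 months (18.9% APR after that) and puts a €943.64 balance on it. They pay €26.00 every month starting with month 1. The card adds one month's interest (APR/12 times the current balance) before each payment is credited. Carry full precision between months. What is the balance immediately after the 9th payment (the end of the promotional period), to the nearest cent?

Promo months 1–9 at r₀ = 5.3%/12 = 0.00441667; months 10+ at r₁ = 18.9%/12 = 0.01575.
After month 9: iterate B ← B·(1+r₀) − €26.00 for 9 months → €743.64.

€743.64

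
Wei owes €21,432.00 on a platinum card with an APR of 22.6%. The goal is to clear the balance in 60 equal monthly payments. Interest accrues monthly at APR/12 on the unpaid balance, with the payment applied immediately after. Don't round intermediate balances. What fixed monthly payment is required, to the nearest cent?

Monthly rate r = 22.6%/12 = 1.88333% = 0.0188333.
Level-payment amortization: P = B₀·r / (1 − (1+r)^(−n)) = 21432.00·0.0188333 / (1 − 1.01883^(−60)).
Denominator 1 − (1+r)^(−60) = 0.673554057.
P = 403.636 / 0.673554057 ≈ 599.26.

€599.26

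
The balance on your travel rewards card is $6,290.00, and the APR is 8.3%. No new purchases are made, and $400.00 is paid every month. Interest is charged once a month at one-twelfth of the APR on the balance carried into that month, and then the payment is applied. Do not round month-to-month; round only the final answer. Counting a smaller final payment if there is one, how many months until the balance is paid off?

Monthly rate r = 8.3%/12 = 0.691667% = 0.00691667.
Recurrence: B ← B·(1+r) − $400.00.
Month 1: interest $43.51; balance after payment $5,933.51.
Month 2: interest $41.04; balance after payment $5,574.55.
Closed form: n = −ln(1 − rB₀/P)/ln(1+r) = −ln(0.89124)/ln(1.00692) ≈ 16.705, so the balance reaches zero during payment 17.

17 months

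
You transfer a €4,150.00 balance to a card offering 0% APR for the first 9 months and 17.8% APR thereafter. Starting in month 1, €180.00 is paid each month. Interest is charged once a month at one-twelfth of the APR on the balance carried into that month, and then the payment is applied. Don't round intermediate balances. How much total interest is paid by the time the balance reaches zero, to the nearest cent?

Promo months 1–9 at r₀ = 0%/12 = 0; months 10+ at r₁ = 17.8%/12 = 0.0148333.
After month 9 (no interest yet): B = €4,150.00 − 9·€180.00 = €2,530.00.
Then at r₁ with €180.00/mo: n₂ = −ln(1 − r₁·B/P)/ln(1+r₁) ≈ 15.88 → 16 more payments.
Total paid = 24·€180.00 + €158.42 = €4,478.42; interest = €4,478.42 − €4,150.00 = €328.42.

€328.42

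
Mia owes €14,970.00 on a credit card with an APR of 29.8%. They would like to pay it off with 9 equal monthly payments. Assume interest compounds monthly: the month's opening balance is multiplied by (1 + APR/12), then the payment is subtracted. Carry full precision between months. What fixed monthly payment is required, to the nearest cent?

Monthly rate r = 29.8%/12 = 2.48333% = 0.0248333.
Level-payment amortization: P = B₀·r / (1 − (1+r)^(−n)) = 14970.00·0.0248333 / (1 − 1.02483^(−9)).
Denominator 1 − (1+r)^(−9) = 0.198098887.
P = 371.755 / 0.198098887 ≈ 1876.61.

€1,876.61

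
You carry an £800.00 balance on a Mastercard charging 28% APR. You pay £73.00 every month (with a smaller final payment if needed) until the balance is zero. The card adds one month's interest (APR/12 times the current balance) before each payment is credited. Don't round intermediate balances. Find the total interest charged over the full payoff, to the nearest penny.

£134.80

Monthly rate r = 28%/12 = 2.33333% = 0.0233333.
Payoff takes n = ⌈−ln(1 − rB₀/P)/ln(1+r)⌉ = ⌈12.804⌉ = 13 payments; the last is £58.80.
Total paid = 12·£73.00 + £58.80 = £934.80.
Total interest = total paid − principal = £934.80 − £800.00 = £134.80.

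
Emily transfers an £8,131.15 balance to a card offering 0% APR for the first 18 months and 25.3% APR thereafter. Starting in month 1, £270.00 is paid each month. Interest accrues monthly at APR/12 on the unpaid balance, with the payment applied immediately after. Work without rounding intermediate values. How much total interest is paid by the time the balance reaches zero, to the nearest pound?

Promo months 1–18 at r₀ = 0%/12 = 0; months 19+ at r₁ = 25.3%/12 = 0.0210833.
After month 18 (no interest yet): B = £8,131.15 − 18·£270.00 = £3,271.15.
Then at r₁ with £270.00/mo: n₂ = −ln(1 − r₁·B/P)/ln(1+r₁) ≈ 14.14 → 15 more payments.
Total paid = 32·£270.00 + £37.26 = £8,677.26; interest = £8,677.26 − £8,131.15 = £546.11.

£546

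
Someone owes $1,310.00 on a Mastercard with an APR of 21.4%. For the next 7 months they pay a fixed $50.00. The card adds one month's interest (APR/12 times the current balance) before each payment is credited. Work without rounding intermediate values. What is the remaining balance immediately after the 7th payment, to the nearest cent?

Monthly rate r = 21.4%/12 = 1.78333% = 0.0178333.
Each month: B ← B·(1+r) − $50.00.
Month 1: interest $23.36; balance after payment $1,283.36.
Month 2: interest $22.89; balance after payment $1,256.25.
Month 3: interest $22.40; balance after payment $1,228.65.
Month 4: interest $21.91; balance after payment $1,200.56.
Month 5: interest $21.41; balance after payment $1,171.97.
Month 6: interest $20.90; balance after payment $1,142.87.
Month 7: interest $20.38; balance after payment $1,113.25.

$1,113.25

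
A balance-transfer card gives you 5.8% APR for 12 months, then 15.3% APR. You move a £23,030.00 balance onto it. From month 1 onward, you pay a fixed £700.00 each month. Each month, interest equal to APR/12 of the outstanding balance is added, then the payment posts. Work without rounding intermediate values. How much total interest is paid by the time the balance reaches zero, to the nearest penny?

£4,086.35

Promo months 1–12 at r₀ = 5.8%/12 = 0.00483333; months 13+ at r₁ = 15.3%/12 = 0.01275.
After month 12: iterate B ← B·(1+r₀) − £700.00 for 12 months → £15,774.89.
Then at r₁ with £700.00/mo: n₂ = −ln(1 − r₁·B/P)/ln(1+r₁) ≈ 26.74 → 27 more payments.
Total paid = 38·£700.00 + £516.35 = £27,116.35; interest = £27,116.35 − £23,030.00 = £4,086.35.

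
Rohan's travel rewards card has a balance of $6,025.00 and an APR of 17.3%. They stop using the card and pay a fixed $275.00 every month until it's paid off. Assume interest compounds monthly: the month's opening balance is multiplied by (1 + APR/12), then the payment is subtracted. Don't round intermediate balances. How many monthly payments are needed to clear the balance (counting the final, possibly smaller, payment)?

Monthly rate r = 17.3%/12 = 1.44167% = 0.0144167.
Recurrence: B ← B·(1+r) − $275.00.
Month 1: interest $86.86; balance after payment $5,836.86.
Month 2: interest $84.15; balance after payment $5,646.01.
Closed form: n = −ln(1 − rB₀/P)/ln(1+r) = −ln(0.68414)/ln(1.01442) ≈ 26.519, so the balance reaches zero during payment 27.

27 payments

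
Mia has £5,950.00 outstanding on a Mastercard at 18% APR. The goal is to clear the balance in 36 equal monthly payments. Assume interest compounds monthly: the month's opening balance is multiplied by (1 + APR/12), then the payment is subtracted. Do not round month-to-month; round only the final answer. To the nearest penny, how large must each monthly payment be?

Monthly rate r = 18%/12 = 1.5% = 0.015.
Level-payment amortization: P = B₀·r / (1 − (1+r)^(−n)) = 5950.00·0.015 / (1 − 1.015^(−36)).
Denominator 1 − (1+r)^(−36) = 0.414910265.
P = 89.25 / 0.414910265 ≈ 215.11.

£215.11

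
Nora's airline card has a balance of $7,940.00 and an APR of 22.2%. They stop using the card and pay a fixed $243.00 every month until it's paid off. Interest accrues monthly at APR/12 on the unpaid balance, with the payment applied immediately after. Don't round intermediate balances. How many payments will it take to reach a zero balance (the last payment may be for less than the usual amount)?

Monthly rate r = 22.2%/12 = 1.85% = 0.0185.
Recurrence: B ← B·(1+r) − $243.00.
Month 1: interest $146.89; balance after payment $7,843.89.
Month 2: interest $145.11; balance after payment $7,746.00.
Closed form: n = −ln(1 − rB₀/P)/ln(1+r) = −ln(0.39551)/ln(1.0185) ≈ 50.601, so the balance reaches zero during payment 51.

51 months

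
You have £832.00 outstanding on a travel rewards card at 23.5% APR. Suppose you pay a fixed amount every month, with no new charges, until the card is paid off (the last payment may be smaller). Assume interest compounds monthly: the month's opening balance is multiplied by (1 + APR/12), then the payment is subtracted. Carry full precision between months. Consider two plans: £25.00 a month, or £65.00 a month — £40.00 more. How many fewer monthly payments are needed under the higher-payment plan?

Monthly rate r = 23.5%/12 = 1.95833% = 0.0195833.
At £25.00/mo: n = ⌈−ln(1 − rB₀/P)/ln(1+r)⌉ = 55 payments (last £9.74); total interest = total paid − £832.00 = £527.74.
At £65.00/mo: 15 payments (last £57.23); total interest £135.23.
Payments saved = 55 − 15 = 40.

40 fewer payments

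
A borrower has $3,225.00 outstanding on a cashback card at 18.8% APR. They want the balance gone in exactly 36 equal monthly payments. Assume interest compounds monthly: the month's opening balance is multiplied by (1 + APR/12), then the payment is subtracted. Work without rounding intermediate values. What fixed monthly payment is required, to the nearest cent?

Monthly rate r = 18.8%/12 = 1.56667% = 0.0156667.
Level-payment amortization: P = B₀·r / (1 − (1+r)^(−n)) = 3225.00·0.0156667 / (1 − 1.01567^(−36)).
Denominator 1 − (1+r)^(−36) = 0.428578183.
P = 50.525 / 0.428578183 ≈ 117.89.

$117.89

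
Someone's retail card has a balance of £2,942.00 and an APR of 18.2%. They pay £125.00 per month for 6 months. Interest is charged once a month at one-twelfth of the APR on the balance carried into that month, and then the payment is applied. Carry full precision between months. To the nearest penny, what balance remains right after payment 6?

£2,441.06

Monthly rate r = 18.2%/12 = 1.51667% = 0.0151667.
Each month: B ← B·(1+r) − £125.00.
Month 1: interest £44.62; balance after payment £2,861.62.
Month 2: interest £43.40; balance after payment £2,780.02.
Month 3: interest £42.16; balance after payment £2,697.19.
Month 4: interest £40.91; balance after payment £2,613.09.
Month 5: interest £39.63; balance after payment £2,527.72.
Month 6: interest £38.34; balance after payment £2,441.06.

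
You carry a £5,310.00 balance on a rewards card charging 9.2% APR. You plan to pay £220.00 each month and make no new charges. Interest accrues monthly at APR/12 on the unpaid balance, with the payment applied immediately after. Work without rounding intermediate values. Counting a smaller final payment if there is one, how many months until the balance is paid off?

Monthly rate r = 9.2%/12 = 0.766667% = 0.00766667.
Recurrence: B ← B·(1+r) − £220.00.
Month 1: interest £40.71; balance after payment £5,130.71.
Month 2: interest £39.34; balance after payment £4,950.05.
Closed form: n = −ln(1 − rB₀/P)/ln(1+r) = −ln(0.81495)/ln(1.00767) ≈ 26.792, so the balance reaches zero during payment 27.

27 payments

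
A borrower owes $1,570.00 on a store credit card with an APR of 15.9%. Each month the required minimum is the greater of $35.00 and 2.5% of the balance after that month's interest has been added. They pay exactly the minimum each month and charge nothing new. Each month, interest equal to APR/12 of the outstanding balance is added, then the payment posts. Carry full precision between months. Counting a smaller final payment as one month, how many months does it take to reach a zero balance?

67 months

Monthly rate r = 15.9%/12 = 1.325% = 0.01325.
While 2.5% of the post-interest balance exceeds $35.00, each month B ← (B·(1+r))·(1 − 0.025), i.e. B shrinks by the factor (1+r)·0.975 = 0.98792.
This holds for months 1–11. Entering month 12 the balance is $1,373.51; 2.5% of the post-interest balance is now below $35.00, so the flat $35.00 minimum applies from here.
From month 12 a fixed $35.00 at rate r clears $1,373.51 in 56 more payments. Total: 11 + 56 = 67 months.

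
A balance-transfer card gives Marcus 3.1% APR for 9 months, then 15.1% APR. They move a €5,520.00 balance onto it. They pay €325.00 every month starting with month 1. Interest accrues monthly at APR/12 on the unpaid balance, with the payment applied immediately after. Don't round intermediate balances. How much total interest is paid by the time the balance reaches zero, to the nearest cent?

Promo months 1–9 at r₀ = 3.1%/12 = 0.00258333; months 10+ at r₁ = 15.1%/12 = 0.0125833.
After month 9: iterate B ← B·(1+r₀) − €325.00 for 9 months → €2,694.27.
Then at r₁ with €325.00/mo: n₂ = −ln(1 − r₁·B/P)/ln(1+r₁) ≈ 8.81 → 9 more payments.
Total paid = 17·€325.00 + €263.58 = €5,788.58; interest = €5,788.58 − €5,520.00 = €268.58.

€268.58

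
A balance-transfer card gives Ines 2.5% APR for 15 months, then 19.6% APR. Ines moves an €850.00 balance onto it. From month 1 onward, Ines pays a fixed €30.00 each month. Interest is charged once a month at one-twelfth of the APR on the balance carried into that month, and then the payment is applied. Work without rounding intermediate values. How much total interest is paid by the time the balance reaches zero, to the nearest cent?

Promo months 1–15 at r₀ = 2.5%/12 = 0.00208333; months 16+ at r₁ = 19.6%/12 = 0.0163333.
After month 15: iterate B ← B·(1+r₀) − €30.00 for 15 months → €420.33.
Then at r₁ with €30.00/mo: n₂ = −ln(1 − r₁·B/P)/ln(1+r₁) ≈ 16.04 → 17 more payments.
Total paid = 31·€30.00 + €1.21 = €931.21; interest = €931.21 − €850.00 = €81.21.

€81.21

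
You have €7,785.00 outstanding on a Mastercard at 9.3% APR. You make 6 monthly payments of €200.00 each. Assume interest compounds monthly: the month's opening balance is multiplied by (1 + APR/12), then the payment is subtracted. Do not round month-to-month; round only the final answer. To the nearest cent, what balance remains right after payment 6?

€6,930.60

Monthly rate r = 9.3%/12 = 0.775% = 0.00775.
Each month: B ← B·(1+r) − €200.00.
Month 1: interest €60.33; balance after payment €7,645.33.
Month 2: interest €59.25; balance after payment €7,504.59.
Month 3: interest €58.16; balance after payment €7,362.75.
Month 4: interest €57.06; balance after payment €7,219.81.
Month 5: interest €55.95; balance after payment €7,075.76.
Month 6: interest €54.84; balance after payment €6,930.60.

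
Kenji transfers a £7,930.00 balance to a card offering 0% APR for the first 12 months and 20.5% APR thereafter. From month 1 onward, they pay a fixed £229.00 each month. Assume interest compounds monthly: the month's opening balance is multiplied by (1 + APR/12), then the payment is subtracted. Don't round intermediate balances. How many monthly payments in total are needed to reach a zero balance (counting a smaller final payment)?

Promo months 1–12 at r₀ = 0%/12 = 0; months 13+ at r₁ = 20.5%/12 = 0.0170833.
After month 12 (no interest yet): B = £7,930.00 − 12·£229.00 = £5,182.00.
Then at r₁ with £229.00/mo: n₂ = −ln(1 − r₁·B/P)/ln(1+r₁) ≈ 28.85 → 29 more payments.

41 months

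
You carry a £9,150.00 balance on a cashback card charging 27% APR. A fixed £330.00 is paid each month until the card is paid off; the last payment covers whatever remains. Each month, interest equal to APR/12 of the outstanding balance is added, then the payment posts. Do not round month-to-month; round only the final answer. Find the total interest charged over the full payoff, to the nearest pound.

£5,352

Monthly rate r = 27%/12 = 2.25% = 0.0225.
Payoff takes n = ⌈−ln(1 − rB₀/P)/ln(1+r)⌉ = ⌈43.945⌉ = 44 payments; the last is £312.05.
Total paid = 43·£330.00 + £312.05 = £14,502.05.
Total interest = total paid − principal = £14,502.05 − £9,150.00 = £5,352.05.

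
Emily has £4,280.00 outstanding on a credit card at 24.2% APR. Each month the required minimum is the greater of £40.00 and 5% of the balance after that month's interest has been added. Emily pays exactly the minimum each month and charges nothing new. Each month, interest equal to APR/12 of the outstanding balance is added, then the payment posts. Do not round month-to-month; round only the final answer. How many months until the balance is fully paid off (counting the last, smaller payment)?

Monthly rate r = 24.2%/12 = 2.01667% = 0.0201667.
While 5% of the post-interest balance exceeds £40.00, each month B ← (B·(1+r))·(1 − 0.05), i.e. B shrinks by the factor (1+r)·0.95 = 0.96916.
This holds for months 1–55. Entering month 56 the balance is £764.11; 5% of the post-interest balance is now below £40.00, so the flat £40.00 minimum applies from here.
From month 56 a fixed £40.00 at rate r clears £764.11 in 25 more payments. Total: 55 + 25 = 80 months.

80 months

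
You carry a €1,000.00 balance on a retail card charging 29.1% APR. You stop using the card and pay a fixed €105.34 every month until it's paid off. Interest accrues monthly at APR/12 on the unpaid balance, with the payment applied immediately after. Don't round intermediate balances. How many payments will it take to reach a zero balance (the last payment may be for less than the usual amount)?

Monthly rate r = 29.1%/12 = 2.425% = 0.02425.
Recurrence: B ← B·(1+r) − €105.34.
Month 1: interest €24.25; balance after payment €918.91.
Month 2: interest €22.28; balance after payment €835.85.
Closed form: n = −ln(1 − rB₀/P)/ln(1+r) = −ln(0.76979)/ln(1.02425) ≈ 10.919, so the balance reaches zero during payment 11.

11 months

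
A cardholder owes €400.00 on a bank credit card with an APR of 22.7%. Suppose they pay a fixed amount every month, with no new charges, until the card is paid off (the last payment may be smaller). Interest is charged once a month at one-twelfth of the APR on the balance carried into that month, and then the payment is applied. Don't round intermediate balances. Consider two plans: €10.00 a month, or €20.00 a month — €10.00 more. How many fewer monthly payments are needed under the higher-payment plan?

Monthly rate r = 22.7%/12 = 1.89167% = 0.0189167.
At €10.00/mo: n = ⌈−ln(1 − rB₀/P)/ln(1+r)⌉ = 76 payments (last €4.20); total interest = total paid − €400.00 = €354.20.
At €20.00/mo: 26 payments (last €7.36); total interest €107.36.
Payments saved = 76 − 26 = 50.

50 fewer payments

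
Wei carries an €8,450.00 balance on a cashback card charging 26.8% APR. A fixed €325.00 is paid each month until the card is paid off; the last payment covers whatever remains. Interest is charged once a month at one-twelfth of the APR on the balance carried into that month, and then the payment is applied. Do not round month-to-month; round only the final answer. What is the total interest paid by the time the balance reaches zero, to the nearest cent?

€4,338.71

Monthly rate r = 26.8%/12 = 2.23333% = 0.0223333.
Payoff takes n = ⌈−ln(1 − rB₀/P)/ln(1+r)⌉ = ⌈39.347⌉ = 40 payments; the last is €113.71.
Total paid = 39·€325.00 + €113.71 = €12,788.71.
Total interest = total paid − principal = €12,788.71 − €8,450.00 = €4,338.71.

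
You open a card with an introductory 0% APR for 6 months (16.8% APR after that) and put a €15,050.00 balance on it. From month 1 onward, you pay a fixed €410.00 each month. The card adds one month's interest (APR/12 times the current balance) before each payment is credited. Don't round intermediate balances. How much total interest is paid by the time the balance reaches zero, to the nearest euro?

Promo months 1–6 at r₀ = 0%/12 = 0; months 7+ at r₁ = 16.8%/12 = 0.014.
After month 6 (no interest yet): B = €15,050.00 − 6·€410.00 = €12,590.00.
Then at r₁ with €410.00/mo: n₂ = −ln(1 − r₁·B/P)/ln(1+r₁) ≈ 40.42 → 41 more payments.
Total paid = 46·€410.00 + €172.67 = €19,032.67; interest = €19,032.67 − €15,050.00 = €3,982.67.

€3,983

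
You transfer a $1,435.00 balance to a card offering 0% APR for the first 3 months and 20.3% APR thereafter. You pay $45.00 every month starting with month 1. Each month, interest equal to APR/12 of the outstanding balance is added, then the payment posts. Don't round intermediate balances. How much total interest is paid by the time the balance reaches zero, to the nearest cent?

$499.47

Promo months 1–3 at r₀ = 0%/12 = 0; months 4+ at r₁ = 20.3%/12 = 0.0169167.
After month 3 (no interest yet): B = $1,435.00 − 3·$45.00 = $1,300.00.
Then at r₁ with $45.00/mo: n₂ = −ln(1 − r₁·B/P)/ln(1+r₁) ≈ 39.99 → 40 more payments.
Total paid = 42·$45.00 + $44.47 = $1,934.47; interest = $1,934.47 − $1,435.00 = $499.47.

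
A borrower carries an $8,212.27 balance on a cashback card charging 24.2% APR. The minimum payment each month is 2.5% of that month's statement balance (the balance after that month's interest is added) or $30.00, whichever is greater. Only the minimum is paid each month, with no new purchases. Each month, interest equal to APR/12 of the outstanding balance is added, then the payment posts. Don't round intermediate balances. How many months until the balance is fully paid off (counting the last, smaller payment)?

442 months

Monthly rate r = 24.2%/12 = 2.01667% = 0.0201667.
While 2.5% of the post-interest balance exceeds $30.00, each month B ← (B·(1+r))·(1 − 0.025), i.e. B shrinks by the factor (1+r)·0.975 = 0.99466.
This holds for months 1–364. Entering month 365 the balance is $1,170.67; 2.5% of the post-interest balance is now below $30.00, so the flat $30.00 minimum applies from here.
From month 365 a fixed $30.00 at rate r clears $1,170.67 in 78 more payments. Total: 364 + 78 = 442 months.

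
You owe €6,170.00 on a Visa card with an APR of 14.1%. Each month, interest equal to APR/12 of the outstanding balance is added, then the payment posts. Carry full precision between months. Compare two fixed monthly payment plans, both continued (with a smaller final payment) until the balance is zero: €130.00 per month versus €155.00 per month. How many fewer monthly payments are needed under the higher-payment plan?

Monthly rate r = 14.1%/12 = 1.175% = 0.01175.
At €130.00/mo: n = ⌈−ln(1 − rB₀/P)/ln(1+r)⌉ = 70 payments (last €107.86); total interest = total paid − €6,170.00 = €2,907.86.
At €155.00/mo: 54 payments (last €152.30); total interest €2,197.30.
Payments saved = 70 − 54 = 16.

16 fewer payments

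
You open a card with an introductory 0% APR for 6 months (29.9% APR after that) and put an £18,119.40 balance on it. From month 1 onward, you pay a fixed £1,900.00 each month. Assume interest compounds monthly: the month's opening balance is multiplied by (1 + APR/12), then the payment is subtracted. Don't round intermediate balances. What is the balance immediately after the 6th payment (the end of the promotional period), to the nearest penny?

Promo months 1–6 at r₀ = 0%/12 = 0; months 7+ at r₁ = 29.9%/12 = 0.0249167.
After month 6 (no interest yet): B = £18,119.40 − 6·£1,900.00 = £6,719.40.

£6,719.40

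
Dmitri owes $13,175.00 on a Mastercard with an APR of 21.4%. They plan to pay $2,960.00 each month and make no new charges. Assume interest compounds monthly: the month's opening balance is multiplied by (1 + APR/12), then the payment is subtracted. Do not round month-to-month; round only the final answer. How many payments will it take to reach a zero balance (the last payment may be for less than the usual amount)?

Monthly rate r = 21.4%/12 = 1.78333% = 0.0178333.
Recurrence: B ← B·(1+r) − $2,960.00.
Month 1: interest $234.95; balance after payment $10,449.95.
Month 2: interest $186.36; balance after payment $7,676.31.
Month 3: interest $136.89; balance after payment $4,853.21.
Month 4: interest $86.55; balance after payment $1,979.75.
Month 5: interest $35.31; balance after payment $0.00.

5 months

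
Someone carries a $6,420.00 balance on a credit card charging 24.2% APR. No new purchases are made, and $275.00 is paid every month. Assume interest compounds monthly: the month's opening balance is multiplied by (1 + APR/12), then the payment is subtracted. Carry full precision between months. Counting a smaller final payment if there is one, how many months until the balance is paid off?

Monthly rate r = 24.2%/12 = 2.01667% = 0.0201667.
Recurrence: B ← B·(1+r) − $275.00.
Month 1: interest $129.47; balance after payment $6,274.47.
Month 2: interest $126.54; balance after payment $6,126.01.
Closed form: n = −ln(1 − rB₀/P)/ln(1+r) = −ln(0.5292)/ln(1.02017) ≈ 31.874, so the balance reaches zero during payment 32.

32 months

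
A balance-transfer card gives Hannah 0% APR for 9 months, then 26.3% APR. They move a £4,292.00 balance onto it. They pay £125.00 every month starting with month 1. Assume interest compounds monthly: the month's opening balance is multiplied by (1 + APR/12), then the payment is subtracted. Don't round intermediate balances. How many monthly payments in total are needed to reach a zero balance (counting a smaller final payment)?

47 payments

Promo months 1–9 at r₀ = 0%/12 = 0; months 10+ at r₁ = 26.3%/12 = 0.0219167.
After month 9 (no interest yet): B = £4,292.00 − 9·£125.00 = £3,167.00.
Then at r₁ with £125.00/mo: n₂ = −ln(1 − r₁·B/P)/ln(1+r₁) ≈ 37.38 → 38 more payments.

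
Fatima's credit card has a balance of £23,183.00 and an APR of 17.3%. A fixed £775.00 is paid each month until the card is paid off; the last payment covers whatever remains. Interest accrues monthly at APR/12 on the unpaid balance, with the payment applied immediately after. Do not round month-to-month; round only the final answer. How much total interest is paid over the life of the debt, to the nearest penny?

£7,372.83

Monthly rate r = 17.3%/12 = 1.44167% = 0.0144167.
Payoff takes n = ⌈−ln(1 − rB₀/P)/ln(1+r)⌉ = ⌈39.425⌉ = 40 payments; the last is £330.83.
Total paid = 39·£775.00 + £330.83 = £30,555.83.
Total interest = total paid − principal = £30,555.83 − £23,183.00 = £7,372.83.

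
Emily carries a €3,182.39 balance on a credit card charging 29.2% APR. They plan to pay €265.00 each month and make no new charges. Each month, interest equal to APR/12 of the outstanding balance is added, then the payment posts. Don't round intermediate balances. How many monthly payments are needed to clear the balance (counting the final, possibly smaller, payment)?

Monthly rate r = 29.2%/12 = 2.43333% = 0.0243333.
Recurrence: B ← B·(1+r) − €265.00.
Month 1: interest €77.44; balance after payment €2,994.83.
Month 2: interest €72.87; balance after payment €2,802.70.
Closed form: n = −ln(1 − rB₀/P)/ln(1+r) = −ln(0.70778)/ln(1.02433) ≈ 14.376, so the balance reaches zero during payment 15.

15 months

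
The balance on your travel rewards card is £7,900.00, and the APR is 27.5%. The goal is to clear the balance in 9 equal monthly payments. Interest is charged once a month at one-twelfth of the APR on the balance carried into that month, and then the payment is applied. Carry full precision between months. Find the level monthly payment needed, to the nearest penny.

Monthly rate r = 27.5%/12 = 2.29167% = 0.0229167.
Level-payment amortization: P = B₀·r / (1 − (1+r)^(−n)) = 7900.00·0.0229167 / (1 − 1.02292^(−9)).
Denominator 1 − (1+r)^(−9) = 0.184474196.
P = 181.042 / 0.184474196 ≈ 981.39.

£981.39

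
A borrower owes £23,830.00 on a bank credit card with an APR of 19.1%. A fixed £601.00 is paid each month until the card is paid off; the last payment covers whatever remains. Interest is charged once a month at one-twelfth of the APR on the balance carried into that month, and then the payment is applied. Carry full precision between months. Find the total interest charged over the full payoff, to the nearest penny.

Monthly rate r = 19.1%/12 = 1.59167% = 0.0159167.
Payoff takes n = ⌈−ln(1 − rB₀/P)/ln(1+r)⌉ = ⌈63.151⌉ = 64 payments; the last is £91.57.
Total paid = 63·£601.00 + £91.57 = £37,954.57.
Total interest = total paid − principal = £37,954.57 − £23,830.00 = £14,124.57.

£14,124.57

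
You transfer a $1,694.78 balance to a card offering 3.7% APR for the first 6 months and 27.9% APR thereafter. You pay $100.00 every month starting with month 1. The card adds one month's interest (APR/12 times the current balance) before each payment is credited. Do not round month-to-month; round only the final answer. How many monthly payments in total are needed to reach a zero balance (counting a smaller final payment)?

Promo months 1–6 at r₀ = 3.7%/12 = 0.00308333; months 7+ at r₁ = 27.9%/12 = 0.02325.
After month 6: iterate B ← B·(1+r₀) − $100.00 for 6 months → $1,121.73.
Then at r₁ with $100.00/mo: n₂ = −ln(1 − r₁·B/P)/ln(1+r₁) ≈ 13.15 → 14 more payments.

20 payments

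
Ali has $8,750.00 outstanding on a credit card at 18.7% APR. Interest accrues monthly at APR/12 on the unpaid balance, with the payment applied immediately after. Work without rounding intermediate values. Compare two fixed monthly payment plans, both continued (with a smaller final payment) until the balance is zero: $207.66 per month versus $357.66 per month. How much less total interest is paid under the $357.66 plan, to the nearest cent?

Monthly rate r = 18.7%/12 = 1.55833% = 0.0155833.
At $207.66/mo: n = ⌈−ln(1 − rB₀/P)/ln(1+r)⌉ = 70 payments (last $26.58); total interest = total paid − $8,750.00 = $5,605.12.
At $357.66/mo: 32 payments (last $15.83); total interest $2,353.29.
Interest saved = $5,605.12 − $2,353.29 = $3,251.83.

$3,251.83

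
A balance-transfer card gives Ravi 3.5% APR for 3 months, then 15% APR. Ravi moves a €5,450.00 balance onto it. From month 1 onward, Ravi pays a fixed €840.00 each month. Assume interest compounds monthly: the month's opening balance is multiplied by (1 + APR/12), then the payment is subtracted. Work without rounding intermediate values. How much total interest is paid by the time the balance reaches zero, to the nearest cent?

€128.27

Promo months 1–3 at r₀ = 3.5%/12 = 0.00291667; months 4+ at r₁ = 15%/12 = 0.0125.
After month 3: iterate B ← B·(1+r₀) − €840.00 for 3 months → €2,970.47.
Then at r₁ with €840.00/mo: n₂ = −ln(1 − r₁·B/P)/ln(1+r₁) ≈ 3.64 → 4 more payments.
Total paid = 6·€840.00 + €538.27 = €5,578.27; interest = €5,578.27 − €5,450.00 = €128.27.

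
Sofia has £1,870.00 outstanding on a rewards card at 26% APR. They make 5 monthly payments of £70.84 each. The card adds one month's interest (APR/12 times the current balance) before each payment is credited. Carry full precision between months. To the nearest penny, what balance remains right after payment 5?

Monthly rate r = 26%/12 = 2.16667% = 0.0216667.
Each month: B ← B·(1+r) − £70.84.
Month 1: interest £40.52; balance after payment £1,839.68.
Month 2: interest £39.86; balance after payment £1,808.70.
Month 3: interest £39.19; balance after payment £1,777.04.
Month 4: interest £38.50; balance after payment £1,744.71.
Month 5: interest £37.80; balance after payment £1,711.67.

£1,711.67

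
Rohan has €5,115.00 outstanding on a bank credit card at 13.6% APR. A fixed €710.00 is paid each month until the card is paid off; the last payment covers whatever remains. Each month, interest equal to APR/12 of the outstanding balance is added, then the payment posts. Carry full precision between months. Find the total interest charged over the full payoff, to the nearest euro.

Monthly rate r = 13.6%/12 = 1.13333% = 0.0113333.
Payoff takes n = ⌈−ln(1 − rB₀/P)/ln(1+r)⌉ = ⌈7.558⌉ = 8 payments; the last is €397.09.
Total paid = 7·€710.00 + €397.09 = €5,367.09.
Total interest = total paid − principal = €5,367.09 − €5,115.00 = €252.09.

€252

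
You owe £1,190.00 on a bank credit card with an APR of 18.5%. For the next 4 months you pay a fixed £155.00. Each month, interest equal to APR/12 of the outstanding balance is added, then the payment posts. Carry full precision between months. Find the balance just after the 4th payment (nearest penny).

Monthly rate r = 18.5%/12 = 1.54167% = 0.0154167.
Each month: B ← B·(1+r) − £155.00.
Month 1: interest £18.35; balance after payment £1,053.35.
Month 2: interest £16.24; balance after payment £914.58.
Month 3: interest £14.10; balance after payment £773.68.
Month 4: interest £11.93; balance after payment £630.61.

£630.61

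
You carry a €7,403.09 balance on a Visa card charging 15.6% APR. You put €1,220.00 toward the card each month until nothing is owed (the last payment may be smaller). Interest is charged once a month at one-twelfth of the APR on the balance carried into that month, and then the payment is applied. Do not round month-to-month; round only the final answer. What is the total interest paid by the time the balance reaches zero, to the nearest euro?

€360

Monthly rate r = 15.6%/12 = 1.3% = 0.013.
Payoff takes n = ⌈−ln(1 − rB₀/P)/ln(1+r)⌉ = ⌈6.362⌉ = 7 payments; the last is €443.25.
Total paid = 6·€1,220.00 + €443.25 = €7,763.25.
Total interest = total paid − principal = €7,763.25 − €7,403.09 = €360.16.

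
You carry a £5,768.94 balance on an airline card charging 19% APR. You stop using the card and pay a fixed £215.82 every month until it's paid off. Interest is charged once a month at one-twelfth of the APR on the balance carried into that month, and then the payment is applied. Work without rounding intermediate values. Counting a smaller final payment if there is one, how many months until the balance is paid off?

36 payments

Monthly rate r = 19%/12 = 1.58333% = 0.0158333.
Recurrence: B ← B·(1+r) − £215.82.
Month 1: interest £91.34; balance after payment £5,644.46.
Month 2: interest £89.37; balance after payment £5,518.01.
Closed form: n = −ln(1 − rB₀/P)/ln(1+r) = −ln(0.57677)/ln(1.01583) ≈ 35.031, so the balance reaches zero during payment 36.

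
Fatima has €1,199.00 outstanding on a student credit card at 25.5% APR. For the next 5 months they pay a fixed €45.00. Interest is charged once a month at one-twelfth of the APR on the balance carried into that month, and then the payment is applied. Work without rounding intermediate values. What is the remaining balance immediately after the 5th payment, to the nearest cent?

Monthly rate r = 25.5%/12 = 2.125% = 0.02125.
Each month: B ← B·(1+r) − €45.00.
Month 1: interest €25.48; balance after payment €1,179.48.
Month 2: interest €25.06; balance after payment €1,159.54.
Month 3: interest €24.64; balance after payment €1,139.18.
Month 4: interest €24.21; balance after payment €1,118.39.
Month 5: interest €23.77; balance after payment €1,097.16.

€1,097.16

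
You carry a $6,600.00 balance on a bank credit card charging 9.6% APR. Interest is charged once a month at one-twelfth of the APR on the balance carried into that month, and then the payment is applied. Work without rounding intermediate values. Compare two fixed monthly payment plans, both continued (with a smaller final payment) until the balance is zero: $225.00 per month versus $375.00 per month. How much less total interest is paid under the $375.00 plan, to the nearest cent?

$410.20

Monthly rate r = 9.6%/12 = 0.8% = 0.008.
At $225.00/mo: n = ⌈−ln(1 − rB₀/P)/ln(1+r)⌉ = 34 payments (last $127.13); total interest = total paid − $6,600.00 = $952.13.
At $375.00/mo: 20 payments (last $16.93); total interest $541.93.
Interest saved = $952.13 − $541.93 = $410.20.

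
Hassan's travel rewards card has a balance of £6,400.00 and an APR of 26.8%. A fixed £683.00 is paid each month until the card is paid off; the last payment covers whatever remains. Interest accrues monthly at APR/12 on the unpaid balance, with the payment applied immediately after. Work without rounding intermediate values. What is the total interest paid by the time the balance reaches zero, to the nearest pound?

£862

Monthly rate r = 26.8%/12 = 2.23333% = 0.0223333.
Payoff takes n = ⌈−ln(1 − rB₀/P)/ln(1+r)⌉ = ⌈10.631⌉ = 11 payments; the last is £432.39.
Total paid = 10·£683.00 + £432.39 = £7,262.39.
Total interest = total paid − principal = £7,262.39 − £6,400.00 = £862.39.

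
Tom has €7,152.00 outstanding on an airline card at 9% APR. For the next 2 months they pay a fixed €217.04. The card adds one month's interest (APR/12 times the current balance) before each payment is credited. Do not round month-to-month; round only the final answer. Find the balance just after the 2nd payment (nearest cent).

€6,823.97

Monthly rate r = 9%/12 = 0.75% = 0.0075.
Each month: B ← B·(1+r) − €217.04.
Month 1: interest €53.64; balance after payment €6,988.60.
Month 2: interest €52.41; balance after payment €6,823.97.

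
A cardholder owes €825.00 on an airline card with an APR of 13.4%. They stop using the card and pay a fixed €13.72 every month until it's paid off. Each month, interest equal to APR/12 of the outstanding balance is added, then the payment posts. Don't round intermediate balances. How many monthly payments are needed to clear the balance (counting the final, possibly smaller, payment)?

101 payments

Monthly rate r = 13.4%/12 = 1.11667% = 0.0111667.
Recurrence: B ← B·(1+r) − €13.72.
Month 1: interest €9.21; balance after payment €820.49.
Month 2: interest €9.16; balance after payment €815.93.
Closed form: n = −ln(1 − rB₀/P)/ln(1+r) = −ln(0.32853)/ln(1.01117) ≈ 100.237, so the balance reaches zero during payment 101.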